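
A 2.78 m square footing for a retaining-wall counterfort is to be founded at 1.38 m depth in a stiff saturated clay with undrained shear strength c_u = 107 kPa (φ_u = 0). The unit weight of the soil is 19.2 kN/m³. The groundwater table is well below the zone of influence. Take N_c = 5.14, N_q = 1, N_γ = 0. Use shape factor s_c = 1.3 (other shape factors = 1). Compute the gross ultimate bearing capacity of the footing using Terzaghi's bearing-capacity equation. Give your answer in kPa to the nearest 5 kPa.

q_ult ≈ 740 kPa

q = γ·D_f = 19.2 × 1.38 = 26.496 kPa.
c·N_c·s_c = 107 × 5.14 × 1.3 = 714.97 kPa
q·N_q = 26.496 × 1 = 26.496 kPa
q_ult = 714.97 + 26.496 = 741.47 kPa.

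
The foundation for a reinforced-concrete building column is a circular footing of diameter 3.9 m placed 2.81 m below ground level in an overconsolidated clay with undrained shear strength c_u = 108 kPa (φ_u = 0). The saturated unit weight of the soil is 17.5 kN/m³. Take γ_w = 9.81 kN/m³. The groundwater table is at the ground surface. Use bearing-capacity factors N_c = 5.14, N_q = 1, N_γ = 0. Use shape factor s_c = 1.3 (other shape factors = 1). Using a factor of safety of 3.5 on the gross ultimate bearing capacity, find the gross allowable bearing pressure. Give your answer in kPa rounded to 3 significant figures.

q_all ≈ 212 kPa

With the water table at the surface the whole profile is submerged: γ' = 17.5 − 9.81 = 7.69 kN/m³, so q = γ'·D_f = 21.609 kPa.
q_ult = c·N_c·s_c + q·N_q
     = 108 × 5.14 × 1.3 + 21.609 × 1
     = 721.66 + 21.609 = 743.26 kPa.
q_all = 743.26 / 3.5 = 212.36 kPa.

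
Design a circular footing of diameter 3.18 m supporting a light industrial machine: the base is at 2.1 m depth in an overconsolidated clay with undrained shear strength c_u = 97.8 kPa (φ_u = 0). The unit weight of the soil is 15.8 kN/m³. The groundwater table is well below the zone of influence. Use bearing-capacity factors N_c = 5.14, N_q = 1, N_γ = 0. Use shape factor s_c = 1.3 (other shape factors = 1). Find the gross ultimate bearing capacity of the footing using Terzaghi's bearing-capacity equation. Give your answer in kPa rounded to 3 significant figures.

Overburden at base level: q = 15.8 × 2.1 = 33.18 kPa.
Cohesion term c·N_c·s_c = 97.8 × 5.14 × 1.3 = 653.5 kPa; surcharge term q·N_q = 33.18 × 1 = 33.18 kPa.
q_ult = 653.5 + 33.18 = 686.68 kPa.

q_ult ≈ 687 kPa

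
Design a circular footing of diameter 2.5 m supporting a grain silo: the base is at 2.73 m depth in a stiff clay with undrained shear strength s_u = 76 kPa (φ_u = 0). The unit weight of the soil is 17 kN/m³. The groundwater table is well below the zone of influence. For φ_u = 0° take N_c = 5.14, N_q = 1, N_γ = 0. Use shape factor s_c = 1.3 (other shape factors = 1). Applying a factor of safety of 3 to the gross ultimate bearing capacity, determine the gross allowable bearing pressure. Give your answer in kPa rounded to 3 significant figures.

q_all ≈ 185 kPa

Effective surcharge at the founding depth q = γ·D_f = 17 × 2.73 = 46.41 kPa.
q_ult = c·N_c·s_c + q·N_q
     = 76 × 5.14 × 1.3 + 46.41 × 1
     = 507.83 + 46.41 = 554.24 kPa.
q_all = q_ult / FS = 554.24 / 3 = 184.75 kPa.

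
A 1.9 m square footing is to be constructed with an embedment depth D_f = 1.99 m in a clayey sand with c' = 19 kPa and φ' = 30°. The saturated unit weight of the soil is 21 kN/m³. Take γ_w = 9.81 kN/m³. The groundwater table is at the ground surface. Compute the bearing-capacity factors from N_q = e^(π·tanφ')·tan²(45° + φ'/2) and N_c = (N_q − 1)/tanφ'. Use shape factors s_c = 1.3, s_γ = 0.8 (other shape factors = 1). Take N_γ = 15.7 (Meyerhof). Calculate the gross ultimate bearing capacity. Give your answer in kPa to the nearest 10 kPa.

tan30° = 0.5774, so N_q = e^(π×0.5774)·tan²(60°) = 6.134 × 3.0 = 18.4.
N_c = (18.4 − 1)/tan30° = 30.14.
Water table at ground surface, so effective unit weight γ' = 21 − 9.81 = 11.19 kN/m³ is used throughout; overburden q = 11.19 × 1.99 = 22.268 kPa; the same γ' applies in the ½γBN_γ term.
Cohesion term c·N_c·s_c = 19 × 30.14 × 1.3 = 744.45 kPa; surcharge term q·N_q = 22.268 × 18.401 = 409.76 kPa; self-weight term 0.5·γ·B·N_γ·s_γ = 0.5 × 11.19 × 1.9 × 15.7 × 0.8 = 133.52 kPa.
q_ult = 744.45 + 409.76 + 133.52 = 1287.7 kPa.

q_ult ≈ 1290 kPa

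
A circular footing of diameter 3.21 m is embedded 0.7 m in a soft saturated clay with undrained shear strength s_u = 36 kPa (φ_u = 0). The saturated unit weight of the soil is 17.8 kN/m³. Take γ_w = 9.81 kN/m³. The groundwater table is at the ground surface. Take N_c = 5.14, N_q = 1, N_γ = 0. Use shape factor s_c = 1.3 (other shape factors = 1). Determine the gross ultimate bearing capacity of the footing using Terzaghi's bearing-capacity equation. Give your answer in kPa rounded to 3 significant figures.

q_ult ≈ 246 kPa

Water table at ground surface, so effective unit weight γ' = 17.8 − 9.81 = 7.99 kN/m³ is used throughout; overburden q = 7.99 × 0.7 = 5.593 kPa.
Cohesion term c·N_c·s_c = 36 × 5.14 × 1.3 = 240.55 kPa; surcharge term q·N_q = 5.593 × 1 = 5.593 kPa.
q_ult = 240.55 + 5.593 = 246.14 kPa.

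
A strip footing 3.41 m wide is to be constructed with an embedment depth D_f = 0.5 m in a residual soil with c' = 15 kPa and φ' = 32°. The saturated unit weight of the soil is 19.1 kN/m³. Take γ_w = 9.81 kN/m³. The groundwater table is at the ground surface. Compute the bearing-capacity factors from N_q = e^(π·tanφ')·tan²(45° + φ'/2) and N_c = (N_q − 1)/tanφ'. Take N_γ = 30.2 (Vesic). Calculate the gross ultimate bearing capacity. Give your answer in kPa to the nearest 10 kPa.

q_ult ≈ 1120 kPa

tan32° = 0.6249, so N_q = e^(π×0.6249)·tan²(61°) = 7.121 × 3.255 = 23.18.
N_c = (23.18 − 1)/tan32° = 35.49.
γ' = 19.1 − 9.81 = 9.29 kN/m³ (submerged throughout). q = 9.29 × 0.5 = 4.645 kPa; the same γ' applies in the ½γBN_γ term.
c·N_c = 15 × 35.49 = 532.35 kPa
q·N_q = 4.645 × 23.177 = 107.66 kPa
0.5·γ·B·N_γ = 0.5 × 9.29 × 3.41 × 30.2 = 478.35 kPa
q_ult = 532.35 + 107.66 + 478.35 = 1118.4 kPa.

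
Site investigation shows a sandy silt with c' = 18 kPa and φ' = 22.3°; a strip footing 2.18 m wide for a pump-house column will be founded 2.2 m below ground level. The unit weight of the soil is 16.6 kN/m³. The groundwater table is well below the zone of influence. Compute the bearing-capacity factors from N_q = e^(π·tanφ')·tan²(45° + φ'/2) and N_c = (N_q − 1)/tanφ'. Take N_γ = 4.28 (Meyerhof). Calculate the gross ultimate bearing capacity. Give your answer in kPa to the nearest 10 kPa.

q_ult ≈ 680 kPa

tan22.3° = 0.4101, so N_q = e^(π×0.4101)·tan²(56.15°) = 3.627 × 2.223 = 8.06.
N_c = (8.06 − 1)/tan22.3° = 17.22.
q = γ·D_f = 16.6 × 2.2 = 36.52 kPa.
c·N_c = 18 × 17.222 = 309.99 kPa
q·N_q = 36.52 × 8.0632 = 294.47 kPa
0.5·γ·B·N_γ = 0.5 × 16.6 × 2.18 × 4.28 = 77.442 kPa
q_ult = 309.99 + 294.47 + 77.442 = 681.9 kPa.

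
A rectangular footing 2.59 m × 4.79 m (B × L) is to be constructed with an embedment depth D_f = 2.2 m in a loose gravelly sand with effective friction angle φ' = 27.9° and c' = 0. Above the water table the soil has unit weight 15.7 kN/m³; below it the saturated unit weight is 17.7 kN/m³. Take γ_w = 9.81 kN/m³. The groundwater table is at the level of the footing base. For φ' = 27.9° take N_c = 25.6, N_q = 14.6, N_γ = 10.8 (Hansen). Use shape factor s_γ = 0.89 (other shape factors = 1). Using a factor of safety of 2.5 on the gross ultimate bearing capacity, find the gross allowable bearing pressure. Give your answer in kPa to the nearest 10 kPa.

q_all ≈ 240 kPa

Overburden at base level: q = 15.7 × 2.2 = 34.54 kPa.
Below the base the soil is submerged, so the ½γBN_γ term uses γ' = 17.7 − 9.81 = 7.89 kN/m³.
Surcharge term q·N_q = 34.54 × 14.6 = 504.28 kPa; self-weight term 0.5·γ·B·N_γ·s_γ = 0.5 × 7.89 × 2.59 × 10.8 × 0.89 = 98.211 kPa.
q_ult = 504.28 + 98.211 = 602.5 kPa.
q_all = 602.5 / 2.5 = 241 kPa.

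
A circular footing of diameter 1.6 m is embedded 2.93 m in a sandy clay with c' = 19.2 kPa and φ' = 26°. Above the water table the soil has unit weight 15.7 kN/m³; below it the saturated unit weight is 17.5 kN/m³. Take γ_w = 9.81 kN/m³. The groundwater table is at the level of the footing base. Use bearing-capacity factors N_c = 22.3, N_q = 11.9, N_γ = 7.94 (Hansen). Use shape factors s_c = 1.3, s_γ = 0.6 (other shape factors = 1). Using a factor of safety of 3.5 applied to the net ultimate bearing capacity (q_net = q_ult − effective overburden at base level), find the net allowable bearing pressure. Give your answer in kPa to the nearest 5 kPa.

q_all(net) ≈ 310 kPa

Effective surcharge at the founding depth q = γ·D_f = 15.7 × 2.93 = 46.001 kPa.
The water table coincides with the base, so in the self-weight term γ → γ' = 7.69 kN/m³.
q_ult = c·N_c·s_c + q·N_q + 0.5·γ·B·N_γ·s_γ
     = 19.2 × 22.3 × 1.3 + 46.001 × 11.9 + 0.5 × 7.69 × 1.6 × 7.94 × 0.6
     = 556.61 + 547.41 + 29.308 = 1133.3 kPa.
Net ultimate: q_net = 1133.3 − 46.001 = 1087.3 kPa.
q_all(net) = 1087.3 / 3.5 = 310.66 kPa.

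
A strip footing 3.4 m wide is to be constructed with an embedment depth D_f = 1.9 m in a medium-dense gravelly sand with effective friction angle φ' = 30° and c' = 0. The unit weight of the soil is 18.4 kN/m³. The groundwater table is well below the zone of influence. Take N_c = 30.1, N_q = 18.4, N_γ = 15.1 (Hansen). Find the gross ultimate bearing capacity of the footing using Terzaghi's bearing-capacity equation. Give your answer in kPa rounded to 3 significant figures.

q_ult ≈ 1120 kPa

Effective surcharge at the founding depth q = γ·D_f = 18.4 × 1.9 = 34.96 kPa.
q_ult = q·N_q + 0.5·γ·B·N_γ
     = 34.96 × 18.4 + 0.5 × 18.4 × 3.4 × 15.1
     = 643.26 + 472.33 = 1115.6 kPa.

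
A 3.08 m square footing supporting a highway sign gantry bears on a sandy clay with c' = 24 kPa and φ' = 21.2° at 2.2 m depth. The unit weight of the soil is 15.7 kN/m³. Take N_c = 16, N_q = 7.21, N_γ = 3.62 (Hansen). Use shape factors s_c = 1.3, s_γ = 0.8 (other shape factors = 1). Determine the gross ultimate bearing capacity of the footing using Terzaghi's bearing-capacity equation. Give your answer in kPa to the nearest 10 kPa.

q = γ·D_f = 15.7 × 2.2 = 34.54 kPa.
c·N_c·s_c = 24 × 16 × 1.3 = 499.2 kPa
q·N_q = 34.54 × 7.21 = 249.03 kPa
0.5·γ·B·N_γ·s_γ = 0.5 × 15.7 × 3.08 × 3.62 × 0.8 = 70.019 kPa
q_ult = 499.2 + 249.03 + 70.019 = 818.25 kPa.

q_ult ≈ 820 kPa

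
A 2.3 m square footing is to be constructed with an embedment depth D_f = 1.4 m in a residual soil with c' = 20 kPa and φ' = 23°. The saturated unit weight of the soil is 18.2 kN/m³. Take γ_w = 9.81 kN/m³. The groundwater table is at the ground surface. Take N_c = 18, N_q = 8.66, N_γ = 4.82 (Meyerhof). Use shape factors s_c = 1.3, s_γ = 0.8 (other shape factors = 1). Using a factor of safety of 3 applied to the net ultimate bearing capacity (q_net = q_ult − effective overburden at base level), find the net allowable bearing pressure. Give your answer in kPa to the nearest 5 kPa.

q_all(net) ≈ 200 kPa

γ' = 18.2 − 9.81 = 8.39 kN/m³ (submerged throughout). q = 8.39 × 1.4 = 11.746 kPa; the same γ' applies in the ½γBN_γ term.
c·N_c·s_c = 20 × 18 × 1.3 = 468 kPa
q·N_q = 11.746 × 8.66 = 101.72 kPa
0.5·γ·B·N_γ·s_γ = 0.5 × 8.39 × 2.3 × 4.82 × 0.8 = 37.205 kPa
q_ult = 468 + 101.72 + 37.205 = 606.92 kPa.
Net ultimate: q_net = 606.92 − 11.746 = 595.18 kPa.
q_all(net) = 595.18 / 3 = 198.39 kPa.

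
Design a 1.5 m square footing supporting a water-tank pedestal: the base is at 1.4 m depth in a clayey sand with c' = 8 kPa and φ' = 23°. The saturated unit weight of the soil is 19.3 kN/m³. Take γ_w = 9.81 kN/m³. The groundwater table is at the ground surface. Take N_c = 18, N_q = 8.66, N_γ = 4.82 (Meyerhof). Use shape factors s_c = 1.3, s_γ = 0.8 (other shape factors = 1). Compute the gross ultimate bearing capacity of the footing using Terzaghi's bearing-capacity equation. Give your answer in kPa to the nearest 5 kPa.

q_ult ≈ 330 kPa

With the water table at the surface the whole profile is submerged: γ' = 19.3 − 9.81 = 9.49 kN/m³, so q = γ'·D_f = 13.286 kPa; the same γ' applies in the ½γBN_γ term.
q_ult = c·N_c·s_c + q·N_q + 0.5·γ·B·N_γ·s_γ
     = 8 × 18 × 1.3 + 13.286 × 8.66 + 0.5 × 9.49 × 1.5 × 4.82 × 0.8
     = 187.2 + 115.06 + 27.445 = 329.7 kPa.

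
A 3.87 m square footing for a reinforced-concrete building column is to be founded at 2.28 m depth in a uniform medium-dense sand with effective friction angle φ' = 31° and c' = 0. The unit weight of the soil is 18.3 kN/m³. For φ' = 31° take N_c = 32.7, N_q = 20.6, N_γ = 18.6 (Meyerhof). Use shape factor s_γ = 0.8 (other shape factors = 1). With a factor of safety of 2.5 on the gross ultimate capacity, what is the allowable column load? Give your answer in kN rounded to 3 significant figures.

P_all ≈ 8310 kN

q = γ·D_f = 18.3 × 2.28 = 41.724 kPa.
q·N_q = 41.724 × 20.6 = 859.51 kPa
0.5·γ·B·N_γ·s_γ = 0.5 × 18.3 × 3.87 × 18.6 × 0.8 = 526.91 kPa
q_ult = 859.51 + 526.91 = 1386.4 kPa.
Gross allowable pressure q_all = 1386.4 / 2.5 = 554.57 kPa.
Footing area = 14.9769 m², so allowable column load = 554.57 × 14.9769 = 8305.7 kN.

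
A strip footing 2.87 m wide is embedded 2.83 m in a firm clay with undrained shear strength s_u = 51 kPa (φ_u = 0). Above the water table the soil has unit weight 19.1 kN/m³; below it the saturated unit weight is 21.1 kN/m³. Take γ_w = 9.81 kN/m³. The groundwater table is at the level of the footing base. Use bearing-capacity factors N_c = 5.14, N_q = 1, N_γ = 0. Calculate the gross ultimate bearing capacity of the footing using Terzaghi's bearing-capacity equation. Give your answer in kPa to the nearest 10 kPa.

Effective surcharge at the founding depth q = γ·D_f = 19.1 × 2.83 = 54.053 kPa.
q_ult = c·N_c + q·N_q
     = 51 × 5.14 + 54.053 × 1
     = 262.14 + 54.053 = 316.19 kPa.

q_ult ≈ 320 kPa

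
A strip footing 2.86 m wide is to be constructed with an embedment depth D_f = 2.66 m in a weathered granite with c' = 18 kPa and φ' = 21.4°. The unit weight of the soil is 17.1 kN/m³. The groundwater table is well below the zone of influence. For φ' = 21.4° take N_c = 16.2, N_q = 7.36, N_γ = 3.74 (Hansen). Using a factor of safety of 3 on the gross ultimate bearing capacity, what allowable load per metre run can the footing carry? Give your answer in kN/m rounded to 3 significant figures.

≈ 684 kN/m

Overburden at base level: q = 17.1 × 2.66 = 45.486 kPa.
Cohesion term c·N_c = 18 × 16.2 = 291.6 kPa; surcharge term q·N_q = 45.486 × 7.36 = 334.78 kPa; self-weight term 0.5·γ·B·N_γ = 0.5 × 17.1 × 2.86 × 3.74 = 91.454 kPa.
q_ult = 291.6 + 334.78 + 91.454 = 717.83 kPa.
Gross allowable pressure q_all = 717.83 / 3 = 239.28 kPa.
Allowable wall load = q_all × B = 239.28 × 2.86 = 684.33 kN per metre run.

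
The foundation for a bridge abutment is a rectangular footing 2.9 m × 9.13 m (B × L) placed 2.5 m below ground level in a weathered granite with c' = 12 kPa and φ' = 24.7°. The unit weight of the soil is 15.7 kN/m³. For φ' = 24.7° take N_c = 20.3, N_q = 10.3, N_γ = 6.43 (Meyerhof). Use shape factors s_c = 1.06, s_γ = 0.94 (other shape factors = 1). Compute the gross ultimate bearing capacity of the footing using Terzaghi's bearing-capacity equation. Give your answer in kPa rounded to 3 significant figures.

q_ult ≈ 800 kPa

Overburden at base level: q = 15.7 × 2.5 = 39.25 kPa.
Cohesion term c·N_c·s_c = 12 × 20.3 × 1.06 = 258.22 kPa; surcharge term q·N_q = 39.25 × 10.3 = 404.28 kPa; self-weight term 0.5·γ·B·N_γ·s_γ = 0.5 × 15.7 × 2.9 × 6.43 × 0.94 = 137.6 kPa.
q_ult = 258.22 + 404.28 + 137.6 = 800.09 kPa.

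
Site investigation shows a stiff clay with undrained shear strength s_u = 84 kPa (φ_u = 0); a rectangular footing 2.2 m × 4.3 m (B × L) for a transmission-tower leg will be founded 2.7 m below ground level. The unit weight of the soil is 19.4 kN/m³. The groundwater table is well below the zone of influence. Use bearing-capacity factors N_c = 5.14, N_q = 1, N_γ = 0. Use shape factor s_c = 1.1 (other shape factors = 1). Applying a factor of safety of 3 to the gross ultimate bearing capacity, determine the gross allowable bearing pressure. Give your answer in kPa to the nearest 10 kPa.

q_all ≈ 180 kPa

Effective surcharge at the founding depth q = γ·D_f = 19.4 × 2.7 = 52.38 kPa.
q_ult = c·N_c·s_c + q·N_q
     = 84 × 5.14 × 1.1 + 52.38 × 1
     = 474.94 + 52.38 = 527.32 kPa.
q_all = q_ult / FS = 527.32 / 3 = 175.77 kPa.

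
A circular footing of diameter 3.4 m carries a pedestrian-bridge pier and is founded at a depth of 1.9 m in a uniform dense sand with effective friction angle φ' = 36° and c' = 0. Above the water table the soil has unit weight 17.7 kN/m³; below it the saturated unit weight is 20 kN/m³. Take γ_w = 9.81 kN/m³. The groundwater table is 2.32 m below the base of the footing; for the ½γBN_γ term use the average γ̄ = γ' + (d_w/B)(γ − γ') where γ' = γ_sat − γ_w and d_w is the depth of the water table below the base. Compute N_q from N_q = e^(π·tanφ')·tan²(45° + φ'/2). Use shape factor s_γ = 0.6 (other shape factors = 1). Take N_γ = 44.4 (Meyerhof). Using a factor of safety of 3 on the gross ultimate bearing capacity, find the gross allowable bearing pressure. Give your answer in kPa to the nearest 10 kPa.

q_all ≈ 650 kPa

N_q = e^(π·tan36°)·tan²(63°) = 37.75.
Overburden at base level: q = 17.7 × 1.9 = 33.63 kPa.
The water table is 2.32 m below the base (< B = 3.4 m), so the ½γBN_γ term uses γ̄ = γ' + (d_w/B)(γ − γ') = 10.19 + (2.32/3.4)(17.7 − 10.19) = 15.314 kN/m³.
Surcharge term q·N_q = 33.63 × 37.752 = 1269.6 kPa; self-weight term 0.5·γ·B·N_γ·s_γ = 0.5 × 15.314 × 3.4 × 44.4 × 0.6 = 693.56 kPa.
q_ult = 1269.6 + 693.56 = 1963.2 kPa.
q_all = 1963.2 / 3 = 654.39 kPa.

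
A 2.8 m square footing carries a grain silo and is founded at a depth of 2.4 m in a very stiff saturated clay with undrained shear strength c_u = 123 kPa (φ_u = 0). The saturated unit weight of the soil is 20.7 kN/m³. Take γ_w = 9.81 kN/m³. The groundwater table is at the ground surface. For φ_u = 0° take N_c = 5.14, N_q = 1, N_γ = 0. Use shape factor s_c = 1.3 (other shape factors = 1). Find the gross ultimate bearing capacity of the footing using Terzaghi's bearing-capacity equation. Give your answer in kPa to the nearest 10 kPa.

q_ult ≈ 850 kPa

Water table at ground surface, so effective unit weight γ' = 20.7 − 9.81 = 10.89 kN/m³ is used throughout; overburden q = 10.89 × 2.4 = 26.136 kPa.
Cohesion term c·N_c·s_c = 123 × 5.14 × 1.3 = 821.89 kPa; surcharge term q·N_q = 26.136 × 1 = 26.136 kPa.
q_ult = 821.89 + 26.136 = 848.02 kPa.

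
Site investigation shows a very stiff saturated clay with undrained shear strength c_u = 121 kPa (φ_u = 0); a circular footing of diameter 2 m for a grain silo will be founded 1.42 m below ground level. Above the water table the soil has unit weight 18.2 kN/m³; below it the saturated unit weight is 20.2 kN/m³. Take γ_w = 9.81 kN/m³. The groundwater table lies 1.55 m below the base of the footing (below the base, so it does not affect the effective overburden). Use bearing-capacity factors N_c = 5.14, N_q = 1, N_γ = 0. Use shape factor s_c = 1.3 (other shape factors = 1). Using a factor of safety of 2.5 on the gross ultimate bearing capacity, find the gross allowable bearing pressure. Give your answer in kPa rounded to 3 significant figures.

Effective surcharge at the founding depth q = γ·D_f = 18.2 × 1.42 = 25.844 kPa.
q_ult = c·N_c·s_c + q·N_q
     = 121 × 5.14 × 1.3 + 25.844 × 1
     = 808.52 + 25.844 = 834.37 kPa.
q_all = 834.37 / 2.5 = 333.75 kPa.

q_all ≈ 334 kPa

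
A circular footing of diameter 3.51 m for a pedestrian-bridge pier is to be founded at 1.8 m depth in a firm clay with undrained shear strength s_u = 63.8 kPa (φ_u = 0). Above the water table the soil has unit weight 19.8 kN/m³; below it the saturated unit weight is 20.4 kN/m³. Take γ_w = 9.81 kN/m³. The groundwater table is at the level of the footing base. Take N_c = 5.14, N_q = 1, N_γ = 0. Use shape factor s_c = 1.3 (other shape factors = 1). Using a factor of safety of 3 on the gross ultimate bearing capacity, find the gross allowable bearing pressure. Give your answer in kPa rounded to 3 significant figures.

Overburden at base level: q = 19.8 × 1.8 = 35.64 kPa.
Cohesion term c·N_c·s_c = 63.8 × 5.14 × 1.3 = 426.31 kPa; surcharge term q·N_q = 35.64 × 1 = 35.64 kPa.
q_ult = 426.31 + 35.64 = 461.95 kPa.
q_all = 461.95 / 3 = 153.98 kPa.

q_all ≈ 154 kPa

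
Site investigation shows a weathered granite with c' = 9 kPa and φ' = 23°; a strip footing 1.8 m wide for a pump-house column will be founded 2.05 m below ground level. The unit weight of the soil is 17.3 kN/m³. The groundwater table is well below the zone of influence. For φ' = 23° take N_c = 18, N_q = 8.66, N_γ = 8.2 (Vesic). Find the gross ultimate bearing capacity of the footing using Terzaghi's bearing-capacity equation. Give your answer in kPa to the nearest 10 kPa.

q_ult ≈ 600 kPa

Effective surcharge at the founding depth q = γ·D_f = 17.3 × 2.05 = 35.465 kPa.
q_ult = c·N_c + q·N_q + 0.5·γ·B·N_γ
     = 9 × 18 + 35.465 × 8.66 + 0.5 × 17.3 × 1.8 × 8.2
     = 162 + 307.13 + 127.67 = 596.8 kPa.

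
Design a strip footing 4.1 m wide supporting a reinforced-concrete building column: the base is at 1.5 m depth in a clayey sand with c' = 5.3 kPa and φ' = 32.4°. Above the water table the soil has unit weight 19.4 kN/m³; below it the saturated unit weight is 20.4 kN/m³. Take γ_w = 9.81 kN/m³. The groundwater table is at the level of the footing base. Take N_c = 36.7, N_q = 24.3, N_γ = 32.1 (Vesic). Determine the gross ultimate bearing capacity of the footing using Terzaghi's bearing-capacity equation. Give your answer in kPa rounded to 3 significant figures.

q_ult ≈ 1600 kPa

Effective surcharge at the founding depth q = γ·D_f = 19.4 × 1.5 = 29.1 kPa.
The water table coincides with the base, so in the self-weight term γ → γ' = 10.59 kN/m³.
q_ult = c·N_c + q·N_q + 0.5·γ·B·N_γ
     = 5.3 × 36.7 + 29.1 × 24.3 + 0.5 × 10.59 × 4.1 × 32.1
     = 194.51 + 707.13 + 696.87 = 1598.5 kPa.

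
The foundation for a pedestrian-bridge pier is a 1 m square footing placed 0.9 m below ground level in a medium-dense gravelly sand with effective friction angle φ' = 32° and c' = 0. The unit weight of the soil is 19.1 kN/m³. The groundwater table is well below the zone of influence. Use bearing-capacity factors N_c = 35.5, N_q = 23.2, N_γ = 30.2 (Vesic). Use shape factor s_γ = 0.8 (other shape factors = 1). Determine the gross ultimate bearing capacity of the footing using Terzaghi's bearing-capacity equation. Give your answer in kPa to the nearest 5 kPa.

Effective surcharge at the founding depth q = γ·D_f = 19.1 × 0.9 = 17.19 kPa.
q_ult = q·N_q + 0.5·γ·B·N_γ·s_γ
     = 17.19 × 23.2 + 0.5 × 19.1 × 1 × 30.2 × 0.8
     = 398.81 + 230.73 = 629.54 kPa.

q_ult ≈ 630 kPa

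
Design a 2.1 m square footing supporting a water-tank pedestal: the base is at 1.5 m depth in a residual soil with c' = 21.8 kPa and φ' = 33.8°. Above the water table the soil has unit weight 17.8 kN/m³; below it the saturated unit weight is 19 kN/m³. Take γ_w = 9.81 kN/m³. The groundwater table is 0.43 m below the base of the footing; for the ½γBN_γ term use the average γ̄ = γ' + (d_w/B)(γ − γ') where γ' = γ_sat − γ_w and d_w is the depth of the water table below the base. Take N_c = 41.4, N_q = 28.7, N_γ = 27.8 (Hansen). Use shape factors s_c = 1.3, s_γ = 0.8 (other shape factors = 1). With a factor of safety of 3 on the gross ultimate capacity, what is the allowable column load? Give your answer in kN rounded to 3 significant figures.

P_all ≈ 3230 kN

Overburden at base level: q = 17.8 × 1.5 = 26.7 kPa.
The water table is 0.43 m below the base (< B = 2.1 m), so the ½γBN_γ term uses γ̄ = γ' + (d_w/B)(γ − γ') = 9.19 + (0.43/2.1)(17.8 − 9.19) = 10.953 kN/m³.
Cohesion term c·N_c·s_c = 21.8 × 41.4 × 1.3 = 1173.3 kPa; surcharge term q·N_q = 26.7 × 28.7 = 766.29 kPa; self-weight term 0.5·γ·B·N_γ·s_γ = 0.5 × 10.953 × 2.1 × 27.8 × 0.8 = 255.77 kPa.
q_ult = 1173.3 + 766.29 + 255.77 = 2195.3 kPa.
Gross allowable pressure q_all = 2195.3 / 3 = 731.78 kPa.
Footing area = 4.41 m², so allowable column load = 731.78 × 4.41 = 3227.2 kN.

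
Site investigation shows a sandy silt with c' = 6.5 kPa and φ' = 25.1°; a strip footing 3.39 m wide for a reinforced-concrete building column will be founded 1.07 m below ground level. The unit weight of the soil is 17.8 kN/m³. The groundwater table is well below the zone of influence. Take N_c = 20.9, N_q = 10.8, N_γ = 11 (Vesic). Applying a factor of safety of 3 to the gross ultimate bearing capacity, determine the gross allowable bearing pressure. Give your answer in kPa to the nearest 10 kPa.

q_all ≈ 220 kPa

q = γ·D_f = 17.8 × 1.07 = 19.046 kPa.
c·N_c = 6.5 × 20.9 = 135.85 kPa
q·N_q = 19.046 × 10.8 = 205.7 kPa
0.5·γ·B·N_γ = 0.5 × 17.8 × 3.39 × 11 = 331.88 kPa
q_ult = 135.85 + 205.7 + 331.88 = 673.43 kPa.
q_all = q_ult / FS = 673.43 / 3 = 224.48 kPa.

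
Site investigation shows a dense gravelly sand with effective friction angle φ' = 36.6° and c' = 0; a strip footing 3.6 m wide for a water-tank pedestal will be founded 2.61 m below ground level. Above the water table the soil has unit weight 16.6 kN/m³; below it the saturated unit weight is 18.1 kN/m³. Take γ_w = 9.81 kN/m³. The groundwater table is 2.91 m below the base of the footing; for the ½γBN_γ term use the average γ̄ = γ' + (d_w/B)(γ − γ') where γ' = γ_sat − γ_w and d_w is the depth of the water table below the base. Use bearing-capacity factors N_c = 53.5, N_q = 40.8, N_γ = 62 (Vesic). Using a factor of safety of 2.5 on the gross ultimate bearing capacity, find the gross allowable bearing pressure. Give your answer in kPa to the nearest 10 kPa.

Effective surcharge at the founding depth q = γ·D_f = 16.6 × 2.61 = 43.326 kPa.
With d_w = 2.91 m < B, γ̄ = 8.29 + (2.91/3.6) × (16.6 − 8.29) = 15.007 kN/m³.
q_ult = q·N_q + 0.5·γ·B·N_γ
     = 43.326 × 40.8 + 0.5 × 15.007 × 3.6 × 62
     = 1767.7 + 1674.8 = 3442.5 kPa.
q_all = 3442.5 / 2.5 = 1377 kPa.

q_all ≈ 1380 kPa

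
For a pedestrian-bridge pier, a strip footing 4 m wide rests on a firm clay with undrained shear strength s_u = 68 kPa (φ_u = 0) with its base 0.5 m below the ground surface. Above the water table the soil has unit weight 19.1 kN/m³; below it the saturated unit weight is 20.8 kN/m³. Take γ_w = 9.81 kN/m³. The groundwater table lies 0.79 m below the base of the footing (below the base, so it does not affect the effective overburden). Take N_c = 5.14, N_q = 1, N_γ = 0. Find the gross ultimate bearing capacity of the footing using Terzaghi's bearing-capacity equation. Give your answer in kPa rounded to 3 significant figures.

q_ult ≈ 359 kPa

Effective surcharge at the founding depth q = γ·D_f = 19.1 × 0.5 = 9.55 kPa.
q_ult = c·N_c + q·N_q
     = 68 × 5.14 + 9.55 × 1
     = 349.52 + 9.55 = 359.07 kPa.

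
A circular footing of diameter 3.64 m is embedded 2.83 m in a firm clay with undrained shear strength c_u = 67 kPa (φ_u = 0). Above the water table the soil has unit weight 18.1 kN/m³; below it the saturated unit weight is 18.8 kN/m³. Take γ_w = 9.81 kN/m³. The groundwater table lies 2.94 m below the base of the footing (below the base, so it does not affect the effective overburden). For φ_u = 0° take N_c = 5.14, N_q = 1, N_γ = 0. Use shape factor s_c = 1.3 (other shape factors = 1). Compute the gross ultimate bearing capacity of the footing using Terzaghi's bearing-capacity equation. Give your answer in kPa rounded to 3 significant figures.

q = γ·D_f = 18.1 × 2.83 = 51.223 kPa.
c·N_c·s_c = 67 × 5.14 × 1.3 = 447.69 kPa
q·N_q = 51.223 × 1 = 51.223 kPa
q_ult = 447.69 + 51.223 = 498.92 kPa.

q_ult ≈ 499 kPa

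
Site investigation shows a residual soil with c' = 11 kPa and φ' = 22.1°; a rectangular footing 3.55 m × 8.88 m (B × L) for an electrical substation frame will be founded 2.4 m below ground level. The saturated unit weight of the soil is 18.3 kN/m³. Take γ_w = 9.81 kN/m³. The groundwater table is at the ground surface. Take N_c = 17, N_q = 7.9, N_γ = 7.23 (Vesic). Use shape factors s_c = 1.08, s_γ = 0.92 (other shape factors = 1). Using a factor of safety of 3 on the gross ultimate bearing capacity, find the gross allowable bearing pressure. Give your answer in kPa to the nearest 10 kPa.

γ' = 18.3 − 9.81 = 8.49 kN/m³ (submerged throughout). q = 8.49 × 2.4 = 20.376 kPa; the same γ' applies in the ½γBN_γ term.
c·N_c·s_c = 11 × 17 × 1.08 = 201.96 kPa
q·N_q = 20.376 × 7.9 = 160.97 kPa
0.5·γ·B·N_γ·s_γ = 0.5 × 8.49 × 3.55 × 7.23 × 0.92 = 100.24 kPa
q_ult = 201.96 + 160.97 + 100.24 = 463.17 kPa.
q_all = 463.17 / 3 = 154.39 kPa.

q_all ≈ 150 kPa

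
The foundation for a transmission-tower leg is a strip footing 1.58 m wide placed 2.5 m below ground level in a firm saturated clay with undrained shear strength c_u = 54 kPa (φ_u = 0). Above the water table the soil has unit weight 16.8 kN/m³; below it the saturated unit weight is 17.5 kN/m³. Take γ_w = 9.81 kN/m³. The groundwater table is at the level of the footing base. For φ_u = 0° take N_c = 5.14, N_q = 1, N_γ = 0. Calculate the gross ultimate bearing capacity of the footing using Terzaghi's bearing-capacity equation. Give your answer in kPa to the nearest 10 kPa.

q_ult ≈ 320 kPa

Effective surcharge at the founding depth q = γ·D_f = 16.8 × 2.5 = 42 kPa.
q_ult = c·N_c + q·N_q
     = 54 × 5.14 + 42 × 1
     = 277.56 + 42 = 319.56 kPa.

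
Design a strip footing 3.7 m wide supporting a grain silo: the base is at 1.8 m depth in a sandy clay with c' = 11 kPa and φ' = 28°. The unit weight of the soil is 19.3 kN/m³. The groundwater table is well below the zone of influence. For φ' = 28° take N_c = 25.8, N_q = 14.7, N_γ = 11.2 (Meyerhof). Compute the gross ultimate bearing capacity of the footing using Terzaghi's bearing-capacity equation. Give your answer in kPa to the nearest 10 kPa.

q_ult ≈ 1190 kPa

Effective surcharge at the founding depth q = γ·D_f = 19.3 × 1.8 = 34.74 kPa.
q_ult = c·N_c + q·N_q + 0.5·γ·B·N_γ
     = 11 × 25.8 + 34.74 × 14.7 + 0.5 × 19.3 × 3.7 × 11.2
     = 283.8 + 510.68 + 399.9 = 1194.4 kPa.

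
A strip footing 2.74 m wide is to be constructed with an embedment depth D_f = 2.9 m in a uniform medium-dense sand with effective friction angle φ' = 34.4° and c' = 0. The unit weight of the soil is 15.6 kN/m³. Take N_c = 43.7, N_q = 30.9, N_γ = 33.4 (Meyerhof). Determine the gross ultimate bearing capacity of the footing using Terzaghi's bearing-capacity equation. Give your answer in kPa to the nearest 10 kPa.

q_ult ≈ 2110 kPa

q = γ·D_f = 15.6 × 2.9 = 45.24 kPa.
q·N_q = 45.24 × 30.9 = 1397.9 kPa
0.5·γ·B·N_γ = 0.5 × 15.6 × 2.74 × 33.4 = 713.82 kPa
q_ult = 1397.9 + 713.82 = 2111.7 kPa.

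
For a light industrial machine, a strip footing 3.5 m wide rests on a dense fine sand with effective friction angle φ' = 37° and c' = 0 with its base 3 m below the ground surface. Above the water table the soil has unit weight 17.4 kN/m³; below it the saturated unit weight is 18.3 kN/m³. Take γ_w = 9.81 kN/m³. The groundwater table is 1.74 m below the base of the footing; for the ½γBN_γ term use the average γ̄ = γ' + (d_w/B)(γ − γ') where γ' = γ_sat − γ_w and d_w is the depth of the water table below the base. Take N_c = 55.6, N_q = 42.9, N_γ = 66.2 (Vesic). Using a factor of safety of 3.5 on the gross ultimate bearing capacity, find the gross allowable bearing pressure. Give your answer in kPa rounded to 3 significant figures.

q_all ≈ 1070 kPa

Effective surcharge at the founding depth q = γ·D_f = 17.4 × 3 = 52.2 kPa.
With d_w = 1.74 m < B, γ̄ = 8.49 + (1.74/3.5) × (17.4 − 8.49) = 12.92 kN/m³.
q_ult = q·N_q + 0.5·γ·B·N_γ
     = 52.2 × 42.9 + 0.5 × 12.92 × 3.5 × 66.2
     = 2239.4 + 1496.7 = 3736.1 kPa.
q_all = 3736.1 / 3.5 = 1067.5 kPa.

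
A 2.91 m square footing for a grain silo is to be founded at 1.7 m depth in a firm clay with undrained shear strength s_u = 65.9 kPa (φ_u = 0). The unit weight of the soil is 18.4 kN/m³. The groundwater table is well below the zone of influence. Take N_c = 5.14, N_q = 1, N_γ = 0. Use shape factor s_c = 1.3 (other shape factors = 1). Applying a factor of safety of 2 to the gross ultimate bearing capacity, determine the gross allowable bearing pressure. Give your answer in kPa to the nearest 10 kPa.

q_all ≈ 240 kPa

Effective surcharge at the founding depth q = γ·D_f = 18.4 × 1.7 = 31.28 kPa.
q_ult = c·N_c·s_c + q·N_q
     = 65.9 × 5.14 × 1.3 + 31.28 × 1
     = 440.34 + 31.28 = 471.62 kPa.
q_all = q_ult / FS = 471.62 / 2 = 235.81 kPa.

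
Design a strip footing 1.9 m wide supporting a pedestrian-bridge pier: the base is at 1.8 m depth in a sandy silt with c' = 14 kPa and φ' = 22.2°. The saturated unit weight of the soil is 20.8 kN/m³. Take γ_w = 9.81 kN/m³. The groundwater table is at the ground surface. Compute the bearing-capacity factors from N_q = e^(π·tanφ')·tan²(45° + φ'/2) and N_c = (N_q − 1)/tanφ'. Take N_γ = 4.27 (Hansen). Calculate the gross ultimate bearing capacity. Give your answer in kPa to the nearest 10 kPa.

tan22.2° = 0.4081, so N_q = e^(π×0.4081)·tan²(56.1°) = 3.604 × 2.215 = 7.98.
N_c = (7.98 − 1)/tan22.2° = 17.11.
With the water table at the surface the whole profile is submerged: γ' = 20.8 − 9.81 = 10.99 kN/m³, so q = γ'·D_f = 19.782 kPa; the same γ' applies in the ½γBN_γ term.
q_ult = c·N_c + q·N_q + 0.5·γ·B·N_γ
     = 14 × 17.108 + 19.782 × 7.9816 + 0.5 × 10.99 × 1.9 × 4.27
     = 239.51 + 157.89 + 44.581 = 441.98 kPa.

q_ult ≈ 440 kPa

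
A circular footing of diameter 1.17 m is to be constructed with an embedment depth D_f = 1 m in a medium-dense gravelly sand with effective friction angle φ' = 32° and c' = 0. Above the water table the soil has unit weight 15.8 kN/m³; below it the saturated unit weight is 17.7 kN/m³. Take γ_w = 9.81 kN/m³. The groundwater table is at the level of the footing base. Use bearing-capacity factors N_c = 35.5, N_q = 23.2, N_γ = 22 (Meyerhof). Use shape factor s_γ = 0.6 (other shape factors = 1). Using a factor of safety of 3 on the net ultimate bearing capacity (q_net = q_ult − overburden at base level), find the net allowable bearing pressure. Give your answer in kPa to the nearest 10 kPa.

Overburden at base level: q = 15.8 × 1 = 15.8 kPa.
Below the base the soil is submerged, so the ½γBN_γ term uses γ' = 17.7 − 9.81 = 7.89 kN/m³.
Surcharge term q·N_q = 15.8 × 23.2 = 366.56 kPa; self-weight term 0.5·γ·B·N_γ·s_γ = 0.5 × 7.89 × 1.17 × 22 × 0.6 = 60.927 kPa.
q_ult = 366.56 + 60.927 = 427.49 kPa.
q_net = 427.49 − 15.8 = 411.69 kPa.
q_all(net) = 411.69 / 3 = 137.23 kPa.

q_all(net) ≈ 140 kPa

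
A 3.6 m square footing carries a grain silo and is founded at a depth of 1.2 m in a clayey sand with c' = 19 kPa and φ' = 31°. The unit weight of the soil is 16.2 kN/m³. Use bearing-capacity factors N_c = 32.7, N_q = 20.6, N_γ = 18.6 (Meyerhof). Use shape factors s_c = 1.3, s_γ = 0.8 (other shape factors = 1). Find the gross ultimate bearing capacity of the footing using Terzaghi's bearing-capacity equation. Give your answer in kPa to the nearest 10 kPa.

Effective surcharge at the founding depth q = γ·D_f = 16.2 × 1.2 = 19.44 kPa.
q_ult = c·N_c·s_c + q·N_q + 0.5·γ·B·N_γ·s_γ
     = 19 × 32.7 × 1.3 + 19.44 × 20.6 + 0.5 × 16.2 × 3.6 × 18.6 × 0.8
     = 807.69 + 400.46 + 433.9 = 1642.1 kPa.

q_ult ≈ 1640 kPa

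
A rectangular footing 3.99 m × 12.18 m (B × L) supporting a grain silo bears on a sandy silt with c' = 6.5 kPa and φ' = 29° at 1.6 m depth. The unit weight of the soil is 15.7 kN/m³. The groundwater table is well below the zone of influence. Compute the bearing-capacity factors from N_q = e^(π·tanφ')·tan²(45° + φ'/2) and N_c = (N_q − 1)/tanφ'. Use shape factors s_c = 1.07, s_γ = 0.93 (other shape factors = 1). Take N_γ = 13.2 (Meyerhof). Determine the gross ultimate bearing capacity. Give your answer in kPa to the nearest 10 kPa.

q_ult ≈ 990 kPa

tan29° = 0.5543, so N_q = e^(π×0.5543)·tan²(59.5°) = 5.705 × 2.882 = 16.44.
N_c = (16.44 − 1)/tan29° = 27.86.
Overburden at base level: q = 15.7 × 1.6 = 25.12 kPa.
Cohesion term c·N_c·s_c = 6.5 × 27.86 × 1.07 = 193.77 kPa; surcharge term q·N_q = 25.12 × 16.443 = 413.06 kPa; self-weight term 0.5·γ·B·N_γ·s_γ = 0.5 × 15.7 × 3.99 × 13.2 × 0.93 = 384.5 kPa.
q_ult = 193.77 + 413.06 + 384.5 = 991.33 kPa.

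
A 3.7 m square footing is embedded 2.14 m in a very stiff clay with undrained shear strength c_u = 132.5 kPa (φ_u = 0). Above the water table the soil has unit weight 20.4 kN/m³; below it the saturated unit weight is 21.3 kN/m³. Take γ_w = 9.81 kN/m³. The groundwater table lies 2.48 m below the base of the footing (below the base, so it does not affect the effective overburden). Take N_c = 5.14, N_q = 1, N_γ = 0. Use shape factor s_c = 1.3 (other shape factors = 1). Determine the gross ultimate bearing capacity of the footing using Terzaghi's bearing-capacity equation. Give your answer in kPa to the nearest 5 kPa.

q_ult ≈ 930 kPa

Effective surcharge at the founding depth q = γ·D_f = 20.4 × 2.14 = 43.656 kPa.
q_ult = c·N_c·s_c + q·N_q
     = 132.5 × 5.14 × 1.3 + 43.656 × 1
     = 885.37 + 43.656 = 929.02 kPa.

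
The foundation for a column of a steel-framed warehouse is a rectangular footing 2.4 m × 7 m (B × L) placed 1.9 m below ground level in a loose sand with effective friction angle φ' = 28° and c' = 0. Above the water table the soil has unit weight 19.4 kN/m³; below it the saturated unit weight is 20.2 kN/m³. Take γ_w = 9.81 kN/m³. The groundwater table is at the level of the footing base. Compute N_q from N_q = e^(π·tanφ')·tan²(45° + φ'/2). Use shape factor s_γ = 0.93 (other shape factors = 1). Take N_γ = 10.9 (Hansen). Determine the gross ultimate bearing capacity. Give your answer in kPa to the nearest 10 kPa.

q_ult ≈ 670 kPa

tan28° = 0.5317, so N_q = e^(π×0.5317)·tan²(59°) = 5.314 × 2.77 = 14.72.
q = γ·D_f = 19.4 × 1.9 = 36.86 kPa.
For the ½γBN_γ term take γ' = 20.2 − 9.81 = 10.39 kN/m³ (soil below base is submerged).
q·N_q = 36.86 × 14.72 = 542.57 kPa
0.5·γ·B·N_γ·s_γ = 0.5 × 10.39 × 2.4 × 10.9 × 0.93 = 126.39 kPa
q_ult = 542.57 + 126.39 = 668.96 kPa.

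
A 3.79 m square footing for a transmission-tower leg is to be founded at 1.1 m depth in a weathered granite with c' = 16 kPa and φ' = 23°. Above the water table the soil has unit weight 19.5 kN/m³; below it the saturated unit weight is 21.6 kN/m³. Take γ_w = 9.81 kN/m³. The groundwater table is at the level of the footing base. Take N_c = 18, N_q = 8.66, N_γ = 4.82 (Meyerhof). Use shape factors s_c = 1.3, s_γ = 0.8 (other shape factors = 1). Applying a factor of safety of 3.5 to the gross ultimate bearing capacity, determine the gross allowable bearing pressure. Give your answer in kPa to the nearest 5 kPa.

q_all ≈ 185 kPa

q = γ·D_f = 19.5 × 1.1 = 21.45 kPa.
For the ½γBN_γ term take γ' = 21.6 − 9.81 = 11.79 kN/m³ (soil below base is submerged).
c·N_c·s_c = 16 × 18 × 1.3 = 374.4 kPa
q·N_q = 21.45 × 8.66 = 185.76 kPa
0.5·γ·B·N_γ·s_γ = 0.5 × 11.79 × 3.79 × 4.82 × 0.8 = 86.151 kPa
q_ult = 374.4 + 185.76 + 86.151 = 646.31 kPa.
q_all = q_ult / FS = 646.31 / 3.5 = 184.66 kPa.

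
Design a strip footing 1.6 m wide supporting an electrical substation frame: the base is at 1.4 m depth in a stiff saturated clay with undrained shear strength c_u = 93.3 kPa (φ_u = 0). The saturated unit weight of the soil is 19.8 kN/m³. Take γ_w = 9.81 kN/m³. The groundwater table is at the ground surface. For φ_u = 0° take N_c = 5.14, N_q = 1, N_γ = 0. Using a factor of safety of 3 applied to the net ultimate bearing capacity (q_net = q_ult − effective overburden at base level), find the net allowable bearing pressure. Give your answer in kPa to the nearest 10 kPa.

q_all(net) ≈ 160 kPa

Water table at ground surface, so effective unit weight γ' = 19.8 − 9.81 = 9.99 kN/m³ is used throughout; overburden q = 9.99 × 1.4 = 13.986 kPa.
Cohesion term c·N_c = 93.3 × 5.14 = 479.56 kPa; surcharge term q·N_q = 13.986 × 1 = 13.986 kPa.
q_ult = 479.56 + 13.986 = 493.55 kPa.
Net ultimate: q_net = 493.55 − 13.986 = 479.56 kPa.
q_all(net) = 479.56 / 3 = 159.85 kPa.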